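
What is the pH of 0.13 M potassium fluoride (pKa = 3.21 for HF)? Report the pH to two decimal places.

pH = 8.16

F- is the conjugate base of the weak acid HF.
Ka = 10^(−3.21) = 6.17 × 10^-4
Kb = Kw/Ka = 1.0×10^-14 / 6.17 × 10^-4 = 1.62 × 10^-11
Kb = [OH-]²/(0.13 − [OH-]) = 1.62 × 10^-11
Since Kb ≪ C₀, [OH-] ≈ √(Kb·C₀) = 1.45 × 10^-6 M.
([OH-]/C₀ = 0.0011% < 5%, so the approximation holds.)
pOH = −log(1.45 × 10^-6) = 5.84; pH = 14.00 − 5.84 = 8.16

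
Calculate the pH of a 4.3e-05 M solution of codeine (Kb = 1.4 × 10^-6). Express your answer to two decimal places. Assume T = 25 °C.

C18H21NO3 + H2O ⇌ C18H22NO3+ + OH-
From the ICE table, Kb = x²/(4.3e-05 − x) = 1.4 × 10^-6.
The 5% rule fails; solving x² + Kb·x − Kb·C₀ = 0 exactly:
x = [−1.4e-06 + √(1.4e-06² + 2.41e-10)]/2 = 7.09 × 10^-6 M
pOH = −log(7.09 × 10^-6) = 5.15; pH = 14.00 − 5.15 = 8.85

pH = 8.85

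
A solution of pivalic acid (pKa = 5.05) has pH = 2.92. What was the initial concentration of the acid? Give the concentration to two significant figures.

C₀ = 1.6 × 10^-1 M

[H+] = 10^(-2.92) = 1.20 × 10^-3 M = x
Ka = 10^(−5.05) = 8.91 × 10^-6
Ka = x²/(C₀ − x) ⇒ C₀ = x + x²/Ka
C₀ = 1.20 × 10^-3 + (1.20 × 10^-3)²/(8.91 × 10^-6) = 1.63 × 10^-1 M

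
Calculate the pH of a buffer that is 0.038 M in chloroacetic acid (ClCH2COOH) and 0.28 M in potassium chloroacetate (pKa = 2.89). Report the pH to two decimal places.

pH = pKa + log([A⁻]/[HA]) = 2.89 + log(0.28/0.038)
pH = 2.89 + (+0.867) = 3.76

pH = 3.76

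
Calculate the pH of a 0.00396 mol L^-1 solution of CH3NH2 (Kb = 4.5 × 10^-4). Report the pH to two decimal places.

CH3NH2 + H2O ⇌ CH3NH3+ + OH-
Kb = [OH-]²/(0.00396 − [OH-]) = 4.5 × 10^-4
The 5% rule fails; solving [OH-]² + Kb·[OH-] − Kb·C₀ = 0 exactly:
[OH-] = (−Kb + √(Kb² + 4·Kb·C₀))/2 = 1.13 × 10^-3 M
pOH = 2.95, so pH = 14.00 − pOH = 11.05

pH = 11.05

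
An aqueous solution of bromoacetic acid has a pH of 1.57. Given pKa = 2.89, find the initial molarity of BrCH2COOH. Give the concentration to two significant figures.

[H+] = 10^(-1.57) = 2.69 × 10^-2 M = x
Ka = 10^(−2.89) = 1.29 × 10^-3
Ka = x²/(C₀ − x) ⇒ C₀ = x + x²/Ka
C₀ = 2.69 × 10^-2 + (2.69 × 10^-2)²/(1.29 × 10^-3) = 5.88 × 10^-1 M

C₀ = 5.9 × 10^-1 M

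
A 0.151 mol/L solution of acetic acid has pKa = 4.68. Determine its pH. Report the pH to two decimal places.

CH3COOH ⇌ CH3COO- + H+
Ka = 10^(−4.68) = 2.09 × 10^-5
Ka = [H+]²/(0.151 − [H+]) = 2.09 × 10^-5
Assume [H+] ≪ 0.151: [H+] ≈ √(2.09 × 10^-5 × 0.151) = 1.78 × 10^-3 M
Check: 1.2% ionized — well under 5%, approximation valid.
pH = −log(1.78 × 10^-3) = 2.75

pH = 2.75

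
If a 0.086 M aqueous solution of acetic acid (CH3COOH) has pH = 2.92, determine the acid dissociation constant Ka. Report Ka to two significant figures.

Ka = 1.7 × 10^-5

[H+] = 10^(-2.92) = 1.20 × 10^-3 M
At equilibrium [HA] = 0.086 − 1.20 × 10^-3 = 8.48 × 10^-2 M
Ka = [H+][A-]/[HA] = (1.20 × 10^-3)² / 8.48 × 10^-2 = 1.7 × 10^-5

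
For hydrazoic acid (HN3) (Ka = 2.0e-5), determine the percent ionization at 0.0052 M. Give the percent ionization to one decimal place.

HN3 ⇌ N3- + H+; let x = [H+] at equilibrium.
Ka = x²/(C₀ − x); solving the quadratic gives x = 3.13 × 10^-4 M.
% ionization = x/C₀ × 100% = 3.13 × 10^-4/0.0052 × 100% = 6.0%

6.0%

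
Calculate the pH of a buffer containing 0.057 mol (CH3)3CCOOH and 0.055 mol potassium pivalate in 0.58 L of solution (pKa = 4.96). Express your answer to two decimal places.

pH = 4.94

Henderson–Hasselbalch: pH = pKa + log([(CH3)3CCOO-]/[(CH3)3CCOOH]) = 4.96 + log(0.055/0.057)
pH = 4.96 + (-0.016) = 4.94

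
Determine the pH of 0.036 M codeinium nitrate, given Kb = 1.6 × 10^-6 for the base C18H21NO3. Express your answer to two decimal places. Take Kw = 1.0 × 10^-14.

C18H22NO3+ is the conjugate acid of the weak base C18H21NO3.
Ka = Kw/Kb = 1.0×10^-14 / 1.6 × 10^-6 = 6.25 × 10^-9
Ka = x²/(0.036 − x) = 6.25 × 10^-9
Assume x ≪ 0.036: x ≈ √(6.25 × 10^-9 × 0.036) = 1.50 × 10^-5 M
Check: 0.042% ionized — well under 5%, approximation valid.
pH = −log[H+] = −log(1.50 × 10^-5) = 4.82

pH = 4.82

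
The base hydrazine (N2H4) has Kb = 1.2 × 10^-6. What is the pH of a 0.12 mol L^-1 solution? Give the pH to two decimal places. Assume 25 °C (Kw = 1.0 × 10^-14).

N2H4 + H2O ⇌ N2H5+ + OH-
From the ICE table, Kb = x²/(0.12 − x) = 1.2 × 10^-6.
Neglecting x in the denominator: x = √(1.2 × 10^-6 × 0.12) = 3.79 × 10^-4 M
Check: 0.32% ionized — well under 5%, approximation valid.
pOH = 3.42, so pH = 14.00 − pOH = 10.58

pH = 10.58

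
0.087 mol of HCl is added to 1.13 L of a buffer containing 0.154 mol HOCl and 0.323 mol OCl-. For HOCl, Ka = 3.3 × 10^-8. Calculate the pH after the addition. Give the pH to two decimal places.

Added H+ converts OCl- to HOCl: HOCl → 0.241 mol, OCl- → 0.236 mol.
pKa = −log(3.3 × 10^-8) = 7.481
pH = pKa + log(n_OCl-/n_HOCl) = 7.481 + log(0.236/0.241) = 7.481 + (-0.009)

pH = 7.47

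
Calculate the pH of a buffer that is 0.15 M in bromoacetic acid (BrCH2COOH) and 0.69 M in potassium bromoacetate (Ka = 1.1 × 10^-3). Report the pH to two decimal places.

pKa = −log(1.1 × 10^-3) = 2.959
Using pH = pKa + log([base]/[acid]) with [base]/[acid] = 0.69/0.15:
pH = 2.959 + (+0.663) = 3.62

pH = 3.62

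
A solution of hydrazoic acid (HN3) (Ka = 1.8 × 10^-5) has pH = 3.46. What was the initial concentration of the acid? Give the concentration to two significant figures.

C₀ = 7.0 × 10^-3 M

[H+] = 10^(-3.46) = 3.47 × 10^-4 M = x
Ka = x²/(C₀ − x) ⇒ C₀ = x + x²/Ka
C₀ = 3.47 × 10^-4 + (3.47 × 10^-4)²/(1.8 × 10^-5) = 7.04 × 10^-3 M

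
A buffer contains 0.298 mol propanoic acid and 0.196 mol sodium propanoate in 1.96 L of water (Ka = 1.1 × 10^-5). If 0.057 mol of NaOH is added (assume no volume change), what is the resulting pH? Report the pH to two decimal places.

pH = 4.98

After neutralization: n(CH3CH2COOH) = 0.241 mol, n(CH3CH2COO-) = 0.253 mol.
pKa = −log(1.1 × 10^-5) = 4.959
pH = pKa + log([A⁻]/[HA]) = 4.959 + log(0.253/0.241) = 4.959 +0.021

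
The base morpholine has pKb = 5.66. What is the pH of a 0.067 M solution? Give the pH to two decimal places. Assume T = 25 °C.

pH = 10.58

C4H8ONH + H2O ⇌ C4H8ONH2+ + OH-
Kb = 10^(−5.66) = 2.19 × 10^-6
Kb = [OH-]²/(0.067 − [OH-]) = 2.19 × 10^-6
Assume [OH-] ≪ 0.067: [OH-] ≈ √(2.19 × 10^-6 × 0.067) = 3.83 × 10^-4 M
Check: 0.57% ionized — well under 5%, approximation valid.
pOH = 3.42, so pH = 14.00 − pOH = 10.58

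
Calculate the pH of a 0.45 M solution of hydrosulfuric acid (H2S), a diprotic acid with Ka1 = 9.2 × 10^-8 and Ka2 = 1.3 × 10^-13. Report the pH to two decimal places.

Since Ka1 ≫ Ka2, the first ionization dominates [H+].
Ka1 = x²/(0.45 − x) = 9.2 × 10^-8
x ≈ √(9.2 × 10^-8 × 0.45) = 2.03 × 10^-4 M
pH = −log(2.03 × 10^-4) = 3.69

pH = 3.69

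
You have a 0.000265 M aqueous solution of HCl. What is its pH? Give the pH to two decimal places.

HCl is a strong acid and dissociates completely, so [H+] = 0.000265 M.
pH = -log(0.000265) = 3.58

pH = 3.58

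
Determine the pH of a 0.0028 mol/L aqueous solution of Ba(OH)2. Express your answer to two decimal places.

pH = 11.75

Ba(OH)2 is a strong base (each formula unit releases 2 OH-); [OH-] = 0.0056 M.
pOH = -log(0.0056) = 2.25
pH = 14.00 - 2.25 = 11.75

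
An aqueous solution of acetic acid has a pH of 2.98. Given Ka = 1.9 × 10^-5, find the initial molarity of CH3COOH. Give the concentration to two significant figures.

C₀ = 5.9 × 10^-2 M

[H+] = 10^(-2.98) = 1.05 × 10^-3 M = x
Ka = x²/(C₀ − x) ⇒ C₀ = x + x²/Ka
C₀ = 1.05 × 10^-3 + (1.05 × 10^-3)²/(1.9 × 10^-5) = 5.91 × 10^-2 M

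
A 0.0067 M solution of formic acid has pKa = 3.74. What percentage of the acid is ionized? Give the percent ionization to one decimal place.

HCOOH ⇌ HCOO- + H+; let x = [H+] at equilibrium.
Ka = 10^(−3.74) = 1.82 × 10^-4
Ka = x²/(C₀ − x); solving the quadratic gives x = 1.02 × 10^-3 M.
% ionization = x/C₀ × 100% = 1.02 × 10^-3/0.0067 × 100% = 15.2%

15.2%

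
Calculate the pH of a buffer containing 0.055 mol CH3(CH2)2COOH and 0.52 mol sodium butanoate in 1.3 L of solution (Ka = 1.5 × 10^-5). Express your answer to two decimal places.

pH = 5.80

pKa = −log(1.5 × 10^-5) = 4.824
Using pH = pKa + log([base]/[acid]) with [base]/[acid] = 0.52/0.055:
pH = 4.824 + (+0.976) = 5.80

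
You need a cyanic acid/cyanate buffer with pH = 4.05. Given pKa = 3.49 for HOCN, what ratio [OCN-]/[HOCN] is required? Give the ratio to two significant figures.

pH = pKa + log(r) ⇒ log(r) = 4.05 − 3.49 = +0.56
r = [OCN-]/[HOCN] = 10^(+0.56) = 3.63

ratio = 3.6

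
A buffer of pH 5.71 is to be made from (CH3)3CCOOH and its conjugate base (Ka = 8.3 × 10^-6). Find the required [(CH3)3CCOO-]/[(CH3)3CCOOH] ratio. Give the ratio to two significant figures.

pKa = -log(8.3 × 10^-6) = 5.081
pH = pKa + log(r) ⇒ log(r) = 5.71 − 5.081 = +0.629
r = [(CH3)3CCOO-]/[(CH3)3CCOOH] = 10^(+0.629) = 4.26

ratio = 4.3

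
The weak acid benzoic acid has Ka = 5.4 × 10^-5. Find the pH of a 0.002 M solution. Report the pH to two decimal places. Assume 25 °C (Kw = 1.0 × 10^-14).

pH = 3.52

C6H5COOH ⇌ C6H5COO- + H+
From the ICE table, Ka = [H+]²/(0.002 − [H+]) = 5.4 × 10^-5.
[H+] is not negligible relative to C₀; solve [H+]² + 5.4e-05·[H+] − 1.08e-07 = 0.
[H+] = [−5.4e-05 + √(5.4e-05² + 4.32e-07)]/2 = 3.03 × 10^-4 M
pH = −log[H+] = −log(3.03 × 10^-4) = 3.52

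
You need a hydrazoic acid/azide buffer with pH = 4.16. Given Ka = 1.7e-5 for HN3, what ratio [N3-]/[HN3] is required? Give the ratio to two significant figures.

pKa = -log(1.7 × 10^-5) = 4.770
pH = pKa + log(r) ⇒ log(r) = 4.16 − 4.770 = -0.610
r = [N3-]/[HN3] = 10^(-0.610) = 0.245

ratio = 0.25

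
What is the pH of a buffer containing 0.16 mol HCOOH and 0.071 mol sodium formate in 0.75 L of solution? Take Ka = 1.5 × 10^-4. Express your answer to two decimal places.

pH = 3.47

pKa = −log(1.5 × 10^-4) = 3.824
pH = pKa + log([A⁻]/[HA]) = 3.824 + log(0.071/0.16)
pH = 3.824 + (-0.353) = 3.47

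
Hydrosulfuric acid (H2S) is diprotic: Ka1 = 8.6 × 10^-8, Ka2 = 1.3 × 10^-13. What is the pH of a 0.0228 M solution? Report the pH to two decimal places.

pH = 4.35

Since Ka1 ≫ Ka2, the first ionization dominates [H+].
Ka1 = x²/(0.0228 − x) = 8.6 × 10^-8
x ≈ √(8.6 × 10^-8 × 0.0228) = 4.43 × 10^-5 M
pH = −log(4.43 × 10^-5) = 4.35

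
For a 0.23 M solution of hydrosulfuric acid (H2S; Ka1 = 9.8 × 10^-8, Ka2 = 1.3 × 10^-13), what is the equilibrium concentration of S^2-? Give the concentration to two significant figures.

1.3 × 10^-13 M

First ionization gives [H+] ≈ [HS-] = 1.50 × 10^-4 M.
Second step: Ka2 = [H+][S^2-]/[HS-] ≈ [S^2-] (since [H+] ≈ [HS-]).
So [S^2-] ≈ Ka2.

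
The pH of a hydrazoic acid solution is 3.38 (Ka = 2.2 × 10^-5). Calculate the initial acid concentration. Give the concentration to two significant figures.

C₀ = 8.3 × 10^-3 M

[H+] = 10^(-3.38) = 4.17 × 10^-4 M = x
Ka = x²/(C₀ − x) ⇒ C₀ = x + x²/Ka
C₀ = 4.17 × 10^-4 + (4.17 × 10^-4)²/(2.2 × 10^-5) = 8.32 × 10^-3 M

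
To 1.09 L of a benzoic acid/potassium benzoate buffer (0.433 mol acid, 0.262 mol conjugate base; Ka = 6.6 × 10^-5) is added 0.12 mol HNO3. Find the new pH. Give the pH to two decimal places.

pH = 3.59

Added H+ converts C6H5COO- to C6H5COOH: C6H5COOH → 0.553 mol, C6H5COO- → 0.142 mol.
pKa = −log(6.6 × 10^-5) = 4.180
pH = pKa + log([A⁻]/[HA]) = 4.180 + log(0.142/0.553) = 4.180 -0.590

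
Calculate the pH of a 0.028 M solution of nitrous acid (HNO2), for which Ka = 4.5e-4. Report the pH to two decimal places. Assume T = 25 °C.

HNO2 ⇌ NO2- + H+
Ka = x²/(0.028 − x) = 4.5 × 10^-4
x is not negligible relative to C₀; solve x² + 0.00045·x − 1.26e-05 = 0.
x = [−0.00045 + √(0.00045² + 5.04e-05)]/2 = 3.33 × 10^-3 M
pH = −log[H+] = −log(3.33 × 10^-3) = 2.48

pH = 2.48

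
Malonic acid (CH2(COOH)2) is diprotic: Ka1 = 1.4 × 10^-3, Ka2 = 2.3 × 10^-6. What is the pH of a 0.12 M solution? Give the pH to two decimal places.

pH = 1.91

Since Ka1 ≫ Ka2, the first ionization dominates [H+].
Ka1 = x²/(0.12 − x) = 1.4 × 10^-3
Solving the quadratic: x = (−Ka1 + √(Ka1² + 4·Ka1·C₀))/2 = 1.23 × 10^-2 M
pH = −log(1.23 × 10^-2) = 1.91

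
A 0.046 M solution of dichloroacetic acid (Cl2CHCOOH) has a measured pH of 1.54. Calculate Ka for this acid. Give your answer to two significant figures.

[H+] = 10^(-1.54) = 2.88 × 10^-2 M
At equilibrium [HA] = 0.046 − 2.88 × 10^-2 = 1.72 × 10^-2 M
Ka = [H+][A-]/[HA] = (2.88 × 10^-2)² / 1.72 × 10^-2 = 4.8 × 10^-2

Ka = 4.8 × 10^-2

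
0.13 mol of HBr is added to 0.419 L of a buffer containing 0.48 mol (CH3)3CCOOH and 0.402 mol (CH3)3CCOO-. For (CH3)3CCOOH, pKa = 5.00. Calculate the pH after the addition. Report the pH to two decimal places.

pH = 4.65

Added H+ converts (CH3)3CCOO- to (CH3)3CCOOH: (CH3)3CCOOH → 0.61 mol, (CH3)3CCOO- → 0.272 mol.
pH = pKa + log(n_(CH3)3CCOO-/n_(CH3)3CCOOH) = 5.00 + log(0.272/0.61) = 5.00 + (-0.351)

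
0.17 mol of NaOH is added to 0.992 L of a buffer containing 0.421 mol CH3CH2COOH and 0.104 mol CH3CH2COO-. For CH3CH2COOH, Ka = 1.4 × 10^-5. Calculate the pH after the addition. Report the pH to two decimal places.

pH = 4.89

After neutralization: n(CH3CH2COOH) = 0.251 mol, n(CH3CH2COO-) = 0.274 mol.
pKa = −log(1.4 × 10^-5) = 4.854
Henderson–Hasselbalch with mole ratio 0.274/0.251: pH = 4.854 + (+0.038)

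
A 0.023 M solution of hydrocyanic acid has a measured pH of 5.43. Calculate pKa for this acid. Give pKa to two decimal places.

[H+] = 10^(-5.43) = 3.72 × 10^-6 M
At equilibrium [HA] = 0.023 − 3.72 × 10^-6 = 2.30 × 10^-2 M
Ka = [H+][A-]/[HA] = (3.72 × 10^-6)² / 2.30 × 10^-2 = 6.02 × 10^-10
pKa = -log(6.02 × 10^-10) = 9.22

pKa = 9.22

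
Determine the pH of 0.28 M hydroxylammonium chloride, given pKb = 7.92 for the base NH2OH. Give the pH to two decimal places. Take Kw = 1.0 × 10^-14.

NH3OH+ is the conjugate acid of the weak base NH2OH.
Kb = 10^(−7.92) = 1.20 × 10^-8
Ka = Kw/Kb = 1.0×10^-14 / 1.20 × 10^-8 = 8.33 × 10^-7
From the ICE table, Ka = [H+]²/(0.28 − [H+]) = 8.33 × 10^-7.
Neglecting [H+] in the denominator: [H+] = √(8.33 × 10^-7 × 0.28) = 4.83 × 10^-4 M
([H+]/C₀ = 0.17% < 5%, so the approximation holds.)
pH = −log(4.83 × 10^-4) = 3.32

pH = 3.32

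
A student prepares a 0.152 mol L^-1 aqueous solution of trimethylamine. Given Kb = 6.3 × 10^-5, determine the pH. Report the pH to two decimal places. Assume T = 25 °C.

pH = 11.49

(CH3)3N + H2O ⇌ (CH3)3NH+ + OH-
Kb = x²/(0.152 − x) = 6.3 × 10^-5
Assume x ≪ 0.152: x ≈ √(6.3 × 10^-5 × 0.152) = 3.09 × 10^-3 M
pOH = 2.51, so pH = 14.00 − pOH = 11.49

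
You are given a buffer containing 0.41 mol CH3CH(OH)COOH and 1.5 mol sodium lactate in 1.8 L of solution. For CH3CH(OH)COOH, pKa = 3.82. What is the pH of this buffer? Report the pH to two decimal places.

Henderson–Hasselbalch: pH = pKa + log([CH3CH(OH)COO-]/[CH3CH(OH)COOH]) = 3.82 + log(1.5/0.41)
pH = 3.82 + (+0.563) = 4.38

pH = 4.38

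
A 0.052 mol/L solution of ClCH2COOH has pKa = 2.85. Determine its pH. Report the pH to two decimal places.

pH = 2.10

ClCH2COOH ⇌ ClCH2COO- + H+
Ka = 10^(−2.85) = 1.41 × 10^-3
From the ICE table, Ka = [H+]²/(0.052 − [H+]) = 1.41 × 10^-3.
Here C₀/Ka ≈ 36.9, so the small-[H+] approximation fails. Use the quadratic:
[H+] = [−0.00141 + √(0.00141² + 0.000293)]/2 = 7.89 × 10^-3 M
pH = −log(7.89 × 10^-3) = 2.10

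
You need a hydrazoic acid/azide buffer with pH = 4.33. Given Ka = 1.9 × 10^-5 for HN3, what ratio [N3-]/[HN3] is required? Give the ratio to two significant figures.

ratio = 0.41

pKa = -log(1.9 × 10^-5) = 4.721
pH = pKa + log(r) ⇒ log(r) = 4.33 − 4.721 = -0.391
r = [N3-]/[HN3] = 10^(-0.391) = 0.406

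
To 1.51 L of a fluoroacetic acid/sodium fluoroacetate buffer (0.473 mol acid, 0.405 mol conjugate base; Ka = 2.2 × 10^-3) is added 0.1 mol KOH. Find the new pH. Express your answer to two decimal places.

After neutralization: n(FCH2COOH) = 0.373 mol, n(FCH2COO-) = 0.505 mol.
pKa = −log(2.2 × 10^-3) = 2.658
pH = pKa + log([A⁻]/[HA]) = 2.658 + log(0.505/0.373) = 2.658 +0.132

pH = 2.79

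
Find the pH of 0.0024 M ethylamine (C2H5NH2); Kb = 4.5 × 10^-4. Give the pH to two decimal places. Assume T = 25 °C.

pH = 10.92

C2H5NH2 + H2O ⇌ C2H5NH3+ + OH-
Let x = [OH-] at equilibrium. Kb = x²/(0.0024 − x).
The 5% rule fails; solving x² + Kb·x − Kb·C₀ = 0 exactly:
x = (−Kb + √(Kb² + 4·Kb·C₀))/2 = 8.38 × 10^-4 M
pOH = 3.08, so pH = 14.00 − pOH = 10.92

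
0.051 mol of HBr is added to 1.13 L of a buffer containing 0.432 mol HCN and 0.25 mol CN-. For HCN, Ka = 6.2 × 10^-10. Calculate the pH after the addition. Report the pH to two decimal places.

pH = 8.82

After neutralization: n(HCN) = 0.483 mol, n(CN-) = 0.199 mol.
pKa = −log(6.2 × 10^-10) = 9.208
Henderson–Hasselbalch with mole ratio 0.199/0.483: pH = 9.208 + (-0.385)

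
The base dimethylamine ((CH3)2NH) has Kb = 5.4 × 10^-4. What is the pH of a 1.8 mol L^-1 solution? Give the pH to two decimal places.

(CH3)2NH + H2O ⇌ (CH3)2NH2+ + OH-
From the ICE table, Kb = x²/(1.8 − x) = 5.4 × 10^-4.
Since Kb ≪ C₀, x ≈ √(Kb·C₀) = 3.12 × 10^-2 M.
pOH = 1.51, so pH = 14.00 − pOH = 12.49

pH = 12.49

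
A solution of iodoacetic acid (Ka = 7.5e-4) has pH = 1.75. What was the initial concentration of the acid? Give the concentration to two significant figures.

[H+] = 10^(-1.75) = 1.78 × 10^-2 M = x
Ka = x²/(C₀ − x) ⇒ C₀ = x + x²/Ka
C₀ = 1.78 × 10^-2 + (1.78 × 10^-2)²/(7.5 × 10^-4) = 4.40 × 10^-1 M

C₀ = 4.4 × 10^-1 M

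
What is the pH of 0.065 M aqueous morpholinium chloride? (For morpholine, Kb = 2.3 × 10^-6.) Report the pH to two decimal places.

C4H8ONH2+ is the conjugate acid of the weak base C4H8ONH.
Ka = Kw/Kb = 1.0×10^-14 / 2.3 × 10^-6 = 4.35 × 10^-9
Ka = x²/(0.065 − x) = 4.35 × 10^-9
Assume x ≪ 0.065: x ≈ √(4.35 × 10^-9 × 0.065) = 1.68 × 10^-5 M
(x/C₀ = 0.026% < 5%, so the approximation holds.)
pH = −log(1.68 × 10^-5) = 4.77

pH = 4.77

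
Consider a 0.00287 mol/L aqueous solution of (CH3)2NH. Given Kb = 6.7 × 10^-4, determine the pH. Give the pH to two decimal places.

pH = 11.04

(CH3)2NH + H2O ⇌ (CH3)2NH2+ + OH-
From the ICE table, Kb = x²/(0.00287 − x) = 6.7 × 10^-4.
Here C₀/Kb ≈ 4.28, so the small-x approximation fails. Use the quadratic:
x = (−Kb + √(Kb² + 4·Kb·C₀))/2 = 1.09 × 10^-3 M
pOH = 2.96, so pH = 14.00 − pOH = 11.04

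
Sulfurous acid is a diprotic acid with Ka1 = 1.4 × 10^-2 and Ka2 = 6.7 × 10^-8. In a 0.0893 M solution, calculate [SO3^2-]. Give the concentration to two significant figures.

6.7 × 10^-8 M

First ionization gives [H+] ≈ [HSO3-] = 2.90 × 10^-2 M.
Second step: Ka2 = [H+][SO3^2-]/[HSO3-] ≈ [SO3^2-] (since [H+] ≈ [HSO3-]).
So [SO3^2-] ≈ Ka2.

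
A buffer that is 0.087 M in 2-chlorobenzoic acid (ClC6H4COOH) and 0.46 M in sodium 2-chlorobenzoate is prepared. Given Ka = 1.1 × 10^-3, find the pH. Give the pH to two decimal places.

pH = 3.68

pKa = −log(1.1 × 10^-3) = 2.959
pH = pKa + log([A⁻]/[HA]) = 2.959 + log(0.46/0.087)
pH = 2.959 + (+0.723) = 3.68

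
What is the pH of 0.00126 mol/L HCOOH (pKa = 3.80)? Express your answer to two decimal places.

HCOOH ⇌ HCOO- + H+
Ka = 10^(−3.80) = 1.58 × 10^-4
Ka = [H+]²/(0.00126 − [H+]) = 1.58 × 10^-4
Here C₀/Ka ≈ 7.97, so the small-[H+] approximation fails. Use the quadratic:
[H+] = (−Ka + √(Ka² + 4·Ka·C₀))/2 = 3.74 × 10^-4 M
pH = −log[H+] = −log(3.74 × 10^-4) = 3.43

pH = 3.43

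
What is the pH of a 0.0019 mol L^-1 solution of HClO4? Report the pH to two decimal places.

pH = 2.72

HClO4 is a strong acid and dissociates completely, so [H+] = 0.0019 M.
pH = -log(0.0019) = 2.72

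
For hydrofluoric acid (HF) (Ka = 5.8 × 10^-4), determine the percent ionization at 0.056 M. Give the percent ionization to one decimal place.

9.7%

HF ⇌ F- + H+; let x = [H+] at equilibrium.
Ka = x²/(C₀ − x); solving the quadratic gives x = 5.42 × 10^-3 M.
% ionization = x/C₀ × 100% = 5.42 × 10^-3/0.056 × 100% = 9.7%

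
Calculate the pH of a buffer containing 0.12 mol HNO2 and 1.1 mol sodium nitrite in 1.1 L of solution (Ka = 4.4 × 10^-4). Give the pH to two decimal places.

pKa = −log(4.4 × 10^-4) = 3.357
Henderson–Hasselbalch: pH = pKa + log([NO2-]/[HNO2]) = 3.357 + log(1.1/0.12)
pH = 3.357 + (+0.962) = 4.32

pH = 4.32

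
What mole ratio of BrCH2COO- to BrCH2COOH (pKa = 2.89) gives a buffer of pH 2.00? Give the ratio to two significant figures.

pH = pKa + log(r) ⇒ log(r) = 2.00 − 2.89 = -0.89
r = [BrCH2COO-]/[BrCH2COOH] = 10^(-0.89) = 0.129

ratio = 0.13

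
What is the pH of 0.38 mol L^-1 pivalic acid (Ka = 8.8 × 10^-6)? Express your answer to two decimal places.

pH = 2.74

(CH3)3CCOOH ⇌ (CH3)3CCOO- + H+
From the ICE table, Ka = [H+]²/(0.38 − [H+]) = 8.8 × 10^-6.
Assume [H+] ≪ 0.38: [H+] ≈ √(8.8 × 10^-6 × 0.38) = 1.83 × 10^-3 M
pH = −log[H+] = −log(1.83 × 10^-3) = 2.74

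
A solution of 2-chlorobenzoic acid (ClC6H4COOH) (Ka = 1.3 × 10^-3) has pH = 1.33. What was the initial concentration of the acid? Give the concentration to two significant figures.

C₀ = 1.7 M

[H+] = 10^(-1.33) = 4.68 × 10^-2 M = x
Ka = x²/(C₀ − x) ⇒ C₀ = x + x²/Ka
C₀ = 4.68 × 10^-2 + (4.68 × 10^-2)²/(1.3 × 10^-3) = 1.73 M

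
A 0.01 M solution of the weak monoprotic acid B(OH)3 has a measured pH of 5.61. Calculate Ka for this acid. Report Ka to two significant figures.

Ka = 6.0 × 10^-10

[H+] = 10^(-5.61) = 2.45 × 10^-6 M
At equilibrium [HA] = 0.01 − 2.45 × 10^-6 = 1.00 × 10^-2 M
Ka = [H+][A-]/[HA] = (2.45 × 10^-6)² / 1.00 × 10^-2 = 6.0 × 10^-10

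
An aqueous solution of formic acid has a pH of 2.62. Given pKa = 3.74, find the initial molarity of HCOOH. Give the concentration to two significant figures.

C₀ = 3.4 × 10^-2 M

[H+] = 10^(-2.62) = 2.40 × 10^-3 M = x
Ka = 10^(−3.74) = 1.82 × 10^-4
Ka = x²/(C₀ − x) ⇒ C₀ = x + x²/Ka
C₀ = 2.40 × 10^-3 + (2.40 × 10^-3)²/(1.82 × 10^-4) = 3.40 × 10^-2 M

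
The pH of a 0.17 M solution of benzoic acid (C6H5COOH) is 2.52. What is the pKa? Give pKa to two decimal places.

[H+] = 10^(-2.52) = 3.02 × 10^-3 M
At equilibrium [HA] = 0.17 − 3.02 × 10^-3 = 1.67 × 10^-1 M
Ka = [H+][A-]/[HA] = (3.02 × 10^-3)² / 1.67 × 10^-1 = 5.46 × 10^-5
pKa = -log(5.46 × 10^-5) = 4.26

pKa = 4.26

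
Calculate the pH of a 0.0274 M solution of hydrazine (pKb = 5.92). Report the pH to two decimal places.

pH = 10.26

N2H4 + H2O ⇌ N2H5+ + OH-
Kb = 10^(−5.92) = 1.20 × 10^-6
From the ICE table, Kb = [OH-]²/(0.0274 − [OH-]) = 1.20 × 10^-6.
Neglecting [OH-] in the denominator: [OH-] = √(1.20 × 10^-6 × 0.0274) = 1.81 × 10^-4 M
([OH-]/C₀ = 0.66% < 5%, so the approximation holds.)
pOH = 3.74, so pH = 14.00 − pOH = 10.26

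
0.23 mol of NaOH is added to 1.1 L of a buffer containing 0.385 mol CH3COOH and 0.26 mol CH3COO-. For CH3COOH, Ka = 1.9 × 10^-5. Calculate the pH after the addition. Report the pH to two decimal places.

After neutralization: n(CH3COOH) = 0.155 mol, n(CH3COO-) = 0.49 mol.
pKa = −log(1.9 × 10^-5) = 4.721
Henderson–Hasselbalch with mole ratio 0.49/0.155: pH = 4.721 + (+0.500)

pH = 5.22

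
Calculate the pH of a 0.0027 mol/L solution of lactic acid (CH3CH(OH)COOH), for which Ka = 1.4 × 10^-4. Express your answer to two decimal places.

CH3CH(OH)COOH ⇌ CH3CH(OH)COO- + H+
From the ICE table, Ka = [H+]²/(0.0027 − [H+]) = 1.4 × 10^-4.
[H+] is not negligible relative to C₀; solve [H+]² + 0.00014·[H+] − 3.78e-07 = 0.
[H+] = [−0.00014 + √(0.00014² + 1.51e-06)]/2 = 5.49 × 10^-4 M
pH = −log(5.49 × 10^-4) = 3.26

pH = 3.26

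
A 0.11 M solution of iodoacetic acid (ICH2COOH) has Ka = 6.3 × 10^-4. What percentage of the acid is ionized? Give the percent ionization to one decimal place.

7.3%

ICH2COOH ⇌ ICH2COO- + H+; let x = [H+] at equilibrium.
Solve x² + 0.00063x − 6.93e-05 = 0 → x = 8.02 × 10^-3 M
Fraction ionized = 8.02 × 10^-3 / 0.11 = 0.0729 → 7.3%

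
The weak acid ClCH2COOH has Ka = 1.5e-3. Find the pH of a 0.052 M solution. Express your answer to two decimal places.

ClCH2COOH ⇌ ClCH2COO- + H+
Ka = [H+]²/(0.052 − [H+]) = 1.5 × 10^-3
Here C₀/Ka ≈ 34.7, so the small-[H+] approximation fails. Use the quadratic:
[H+] = [−0.0015 + √(0.0015² + 0.000312)]/2 = 8.11 × 10^-3 M
pH = −log[H+] = −log(8.11 × 10^-3) = 2.09

pH = 2.09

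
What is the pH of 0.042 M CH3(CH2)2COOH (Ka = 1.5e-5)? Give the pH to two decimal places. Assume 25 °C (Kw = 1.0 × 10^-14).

CH3(CH2)2COOH ⇌ CH3(CH2)2COO- + H+
Ka = x²/(0.042 − x) = 1.5 × 10^-5
Assume x ≪ 0.042: x ≈ √(1.5 × 10^-5 × 0.042) = 7.94 × 10^-4 M
Check: 1.9% ionized — well under 5%, approximation valid.
pH = −log[H+] = −log(7.94 × 10^-4) = 3.10

pH = 3.10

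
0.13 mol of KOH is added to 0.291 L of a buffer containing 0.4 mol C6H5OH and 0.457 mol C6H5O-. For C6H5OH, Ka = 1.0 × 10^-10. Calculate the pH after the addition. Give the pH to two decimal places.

pH = 10.34

After neutralization: n(C6H5OH) = 0.27 mol, n(C6H5O-) = 0.587 mol.
pKa = −log(1.0 × 10^-10) = 10.000
Henderson–Hasselbalch with mole ratio 0.587/0.27: pH = 10.000 + (+0.337)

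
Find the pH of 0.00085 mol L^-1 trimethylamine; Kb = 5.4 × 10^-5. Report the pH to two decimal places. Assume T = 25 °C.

pH = 10.28

(CH3)3N + H2O ⇌ (CH3)3NH+ + OH-
From the ICE table, Kb = [OH-]²/(0.00085 − [OH-]) = 5.4 × 10^-5.
Here C₀/Kb ≈ 15.7, so the small-[OH-] approximation fails. Use the quadratic:
[OH-] = (−Kb + √(Kb² + 4·Kb·C₀))/2 = 1.89 × 10^-4 M
pOH = −log(1.89 × 10^-4) = 3.72; pH = 14.00 − 3.72 = 10.28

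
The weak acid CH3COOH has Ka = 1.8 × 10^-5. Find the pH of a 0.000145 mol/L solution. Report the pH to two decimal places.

CH3COOH ⇌ CH3COO- + H+
Ka = [H+]²/(0.000145 − [H+]) = 1.8 × 10^-5
Here C₀/Ka ≈ 8.06, so the small-[H+] approximation fails. Use the quadratic:
[H+] = [−1.8e-05 + √(1.8e-05² + 1.04e-08)]/2 = 4.29 × 10^-5 M
pH = −log(4.29 × 10^-5) = 4.37

pH = 4.37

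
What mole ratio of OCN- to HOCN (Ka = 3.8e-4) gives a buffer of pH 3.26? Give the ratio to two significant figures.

pKa = -log(3.8 × 10^-4) = 3.420
pH = pKa + log(r) ⇒ log(r) = 3.26 − 3.420 = -0.160
r = [OCN-]/[HOCN] = 10^(-0.160) = 0.692

ratio = 0.69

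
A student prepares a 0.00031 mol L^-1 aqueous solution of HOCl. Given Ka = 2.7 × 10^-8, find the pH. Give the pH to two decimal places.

pH = 5.54

HOCl ⇌ OCl- + H+
From the ICE table, Ka = x²/(0.00031 − x) = 2.7 × 10^-8.
Since Ka ≪ C₀, x ≈ √(Ka·C₀) = 2.89 × 10^-6 M.
(x/C₀ = 0.93% < 5%, so the approximation holds.)
pH = −log(2.89 × 10^-6) = 5.54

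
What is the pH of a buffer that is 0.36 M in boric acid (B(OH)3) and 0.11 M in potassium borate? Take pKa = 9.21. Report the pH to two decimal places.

pH = 8.70

pH = pKa + log([A⁻]/[HA]) = 9.21 + log(0.11/0.36)
pH = 9.21 + (-0.515) = 8.70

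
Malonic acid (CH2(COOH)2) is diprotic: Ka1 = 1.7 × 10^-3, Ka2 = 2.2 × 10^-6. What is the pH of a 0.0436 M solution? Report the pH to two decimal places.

Ka1 ≫ Ka2, so treat the first dissociation as the only significant source of H+.
Ka1 = x²/(0.0436 − x) = 1.7 × 10^-3
Solving the quadratic: x = (−Ka1 + √(Ka1² + 4·Ka1·C₀))/2 = 7.80 × 10^-3 M
pH = −log(7.80 × 10^-3) = 2.11

pH = 2.11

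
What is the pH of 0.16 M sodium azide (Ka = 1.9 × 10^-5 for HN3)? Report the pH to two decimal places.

N3- is the conjugate base of the weak acid HN3.
Kb = Kw/Ka = 1.0×10^-14 / 1.9 × 10^-5 = 5.26 × 10^-10
Kb = x²/(0.16 − x) = 5.26 × 10^-10
Since Kb ≪ C₀, x ≈ √(Kb·C₀) = 9.17 × 10^-6 M.
(x/C₀ = 0.0057% < 5%, so the approximation holds.)
pOH = −log(9.17 × 10^-6) = 5.04; pH = 14.00 − 5.04 = 8.96

pH = 8.96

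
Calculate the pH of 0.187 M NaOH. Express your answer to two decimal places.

pH = 13.27

NaOH is a strong base; [OH-] = 0.187 M.
pOH = -log(0.187) = 0.73
pH = 14.00 - 0.73 = 13.27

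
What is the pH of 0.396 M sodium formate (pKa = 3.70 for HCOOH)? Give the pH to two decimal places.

HCOO- is the conjugate base of the weak acid HCOOH.
Ka = 10^(−3.70) = 2.00 × 10^-4
Kb = Kw/Ka = 1.0×10^-14 / 2.00 × 10^-4 = 5.00 × 10^-11
Kb = x²/(0.396 − x) = 5.00 × 10^-11
Assume x ≪ 0.396: x ≈ √(5.00 × 10^-11 × 0.396) = 4.45 × 10^-6 M
pOH = 5.35, so pH = 14.00 − pOH = 8.65

pH = 8.65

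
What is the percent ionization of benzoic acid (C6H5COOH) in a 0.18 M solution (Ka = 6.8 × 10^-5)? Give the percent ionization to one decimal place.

C6H5COOH ⇌ C6H5COO- + H+; let x = [H+] at equilibrium.
x ≈ √(Ka·C₀) = √(6.8 × 10^-5 × 0.18) = 3.50 × 10^-3 M
% ionization = x/C₀ × 100% = 3.50 × 10^-3/0.18 × 100% = 1.9%

1.9%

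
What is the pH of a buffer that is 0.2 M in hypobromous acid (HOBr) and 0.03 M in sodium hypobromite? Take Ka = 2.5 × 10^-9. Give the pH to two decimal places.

pH = 7.78

pKa = −log(2.5 × 10^-9) = 8.602
pH = pKa + log([A⁻]/[HA]) = 8.602 + log(0.03/0.2)
pH = 8.602 + (-0.824) = 7.78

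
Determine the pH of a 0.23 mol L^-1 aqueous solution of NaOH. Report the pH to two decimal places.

NaOH is a strong base; [OH-] = 0.23 M.
pOH = -log(0.23) = 0.64
pH = 14.00 - 0.64 = 13.36

pH = 13.36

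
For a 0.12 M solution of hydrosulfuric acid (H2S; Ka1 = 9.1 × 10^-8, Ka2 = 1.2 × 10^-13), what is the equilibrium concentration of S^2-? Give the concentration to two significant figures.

First ionization gives [H+] ≈ [HS-] = 1.04 × 10^-4 M.
Second step: Ka2 = [H+][S^2-]/[HS-] ≈ [S^2-] (since [H+] ≈ [HS-]).
So [S^2-] ≈ Ka2.

1.2 × 10^-13 M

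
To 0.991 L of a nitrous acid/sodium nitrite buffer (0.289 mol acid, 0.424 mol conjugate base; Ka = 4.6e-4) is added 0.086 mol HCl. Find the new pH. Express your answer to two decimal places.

Added H+ converts NO2- to HNO2: HNO2 → 0.375 mol, NO2- → 0.338 mol.
pKa = −log(4.6 × 10^-4) = 3.337
Henderson–Hasselbalch with mole ratio 0.338/0.375: pH = 3.337 + (-0.045)

pH = 3.29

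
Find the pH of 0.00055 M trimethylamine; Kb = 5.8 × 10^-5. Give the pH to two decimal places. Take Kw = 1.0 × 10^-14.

(CH3)3N + H2O ⇌ (CH3)3NH+ + OH-
From the ICE table, Kb = [OH-]²/(0.00055 − [OH-]) = 5.8 × 10^-5.
The 5% rule fails; solving [OH-]² + Kb·[OH-] − Kb·C₀ = 0 exactly:
[OH-] = (−Kb + √(Kb² + 4·Kb·C₀))/2 = 1.52 × 10^-4 M
pOH = 3.82, so pH = 14.00 − pOH = 10.18

pH = 10.18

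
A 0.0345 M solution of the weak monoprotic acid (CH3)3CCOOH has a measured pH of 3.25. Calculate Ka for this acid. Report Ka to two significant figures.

[H+] = 10^(-3.25) = 5.62 × 10^-4 M
At equilibrium [HA] = 0.0345 − 5.62 × 10^-4 = 3.39 × 10^-2 M
Ka = [H+][A-]/[HA] = (5.62 × 10^-4)² / 3.39 × 10^-2 = 9.3 × 10^-6

Ka = 9.3 × 10^-6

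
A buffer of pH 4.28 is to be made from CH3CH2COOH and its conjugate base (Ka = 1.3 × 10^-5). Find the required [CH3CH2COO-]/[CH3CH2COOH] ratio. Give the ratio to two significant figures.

pKa = -log(1.3 × 10^-5) = 4.886
pH = pKa + log(r) ⇒ log(r) = 4.28 − 4.886 = -0.606
r = [CH3CH2COO-]/[CH3CH2COOH] = 10^(-0.606) = 0.248

ratio = 0.25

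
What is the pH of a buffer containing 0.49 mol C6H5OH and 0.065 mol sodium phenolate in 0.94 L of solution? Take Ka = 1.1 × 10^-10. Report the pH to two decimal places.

pKa = −log(1.1 × 10^-10) = 9.959
Using pH = pKa + log([base]/[acid]) with [base]/[acid] = 0.065/0.49:
pH = 9.959 + (-0.877) = 9.08

pH = 9.08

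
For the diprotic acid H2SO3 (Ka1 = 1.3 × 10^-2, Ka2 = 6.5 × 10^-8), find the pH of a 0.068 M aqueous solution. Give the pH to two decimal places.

Ka1 ≫ Ka2, so treat the first dissociation as the only significant source of H+.
Ka1 = x²/(0.068 − x) = 1.3 × 10^-2
Solving the quadratic: x = (−Ka1 + √(Ka1² + 4·Ka1·C₀))/2 = 2.39 × 10^-2 M
pH = −log(2.39 × 10^-2) = 1.62

pH = 1.62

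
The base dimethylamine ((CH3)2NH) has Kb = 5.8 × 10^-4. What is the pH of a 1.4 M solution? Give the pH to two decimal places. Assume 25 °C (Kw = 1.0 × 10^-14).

pH = 12.45

(CH3)2NH + H2O ⇌ (CH3)2NH2+ + OH-
From the ICE table, Kb = [OH-]²/(1.4 − [OH-]) = 5.8 × 10^-4.
Neglecting [OH-] in the denominator: [OH-] = √(5.8 × 10^-4 × 1.4) = 2.85 × 10^-2 M
([OH-]/C₀ = 2% < 5%, so the approximation holds.)
pOH = −log(2.85 × 10^-2) = 1.55; pH = 14.00 − 1.55 = 12.45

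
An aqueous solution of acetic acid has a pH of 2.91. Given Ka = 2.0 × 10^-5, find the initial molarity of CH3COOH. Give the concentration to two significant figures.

C₀ = 7.7 × 10^-2 M

[H+] = 10^(-2.91) = 1.23 × 10^-3 M = x
Ka = x²/(C₀ − x) ⇒ C₀ = x + x²/Ka
C₀ = 1.23 × 10^-3 + (1.23 × 10^-3)²/(2.0 × 10^-5) = 7.69 × 10^-2 M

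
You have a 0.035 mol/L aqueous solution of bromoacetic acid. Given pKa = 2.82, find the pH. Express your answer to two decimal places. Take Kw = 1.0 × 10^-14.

BrCH2COOH ⇌ BrCH2COO- + H+
Ka = 10^(−2.82) = 1.51 × 10^-3
Ka = [H+]²/(0.035 − [H+]) = 1.51 × 10^-3
[H+] is not negligible relative to C₀; solve [H+]² + 0.00151·[H+] − 5.29e-05 = 0.
[H+] = [−0.00151 + √(0.00151² + 0.000211)]/2 = 6.55 × 10^-3 M
pH = −log(6.55 × 10^-3) = 2.18

pH = 2.18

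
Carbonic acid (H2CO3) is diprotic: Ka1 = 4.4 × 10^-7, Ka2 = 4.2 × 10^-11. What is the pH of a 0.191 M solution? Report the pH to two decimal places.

Ka1 ≫ Ka2, so treat the first dissociation as the only significant source of H+.
Ka1 = x²/(0.191 − x) = 4.4 × 10^-7
x ≈ √(4.4 × 10^-7 × 0.191) = 2.90 × 10^-4 M
pH = −log(2.90 × 10^-4) = 3.54

pH = 3.54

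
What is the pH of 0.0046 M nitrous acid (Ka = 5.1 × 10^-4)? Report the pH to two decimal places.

HNO2 ⇌ NO2- + H+
From the ICE table, Ka = [H+]²/(0.0046 − [H+]) = 5.1 × 10^-4.
[H+] is not negligible relative to C₀; solve [H+]² + 0.00051·[H+] − 2.35e-06 = 0.
[H+] = (−Ka + √(Ka² + 4·Ka·C₀))/2 = 1.30 × 10^-3 M
pH = −log[H+] = −log(1.30 × 10^-3) = 2.89

pH = 2.89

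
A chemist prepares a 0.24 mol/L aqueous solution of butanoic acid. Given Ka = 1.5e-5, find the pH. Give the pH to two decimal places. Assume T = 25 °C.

CH3(CH2)2COOH ⇌ CH3(CH2)2COO- + H+
Let x = [H+] at equilibrium. Ka = x²/(0.24 − x).
Neglecting x in the denominator: x = √(1.5 × 10^-5 × 0.24) = 1.90 × 10^-3 M
(x/C₀ = 0.79% < 5%, so the approximation holds.)
pH = −log[H+] = −log(1.90 × 10^-3) = 2.72

pH = 2.72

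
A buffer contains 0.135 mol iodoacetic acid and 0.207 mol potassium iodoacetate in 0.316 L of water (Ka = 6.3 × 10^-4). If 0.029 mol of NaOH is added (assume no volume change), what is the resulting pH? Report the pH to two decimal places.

pH = 3.55

After neutralization: n(ICH2COOH) = 0.106 mol, n(ICH2COO-) = 0.236 mol.
pKa = −log(6.3 × 10^-4) = 3.201
Henderson–Hasselbalch with mole ratio 0.236/0.106: pH = 3.201 + (+0.348)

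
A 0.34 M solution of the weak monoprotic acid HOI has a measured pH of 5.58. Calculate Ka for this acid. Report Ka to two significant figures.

[H+] = 10^(-5.58) = 2.63 × 10^-6 M
At equilibrium [HA] = 0.34 − 2.63 × 10^-6 = 3.40 × 10^-1 M
Ka = [H+][A-]/[HA] = (2.63 × 10^-6)² / 3.40 × 10^-1 = 2.0 × 10^-11

Ka = 2.0 × 10^-11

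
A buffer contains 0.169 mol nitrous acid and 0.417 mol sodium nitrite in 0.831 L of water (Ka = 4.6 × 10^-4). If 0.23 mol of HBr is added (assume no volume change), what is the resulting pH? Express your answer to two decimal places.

pH = 3.01

Added H+ converts NO2- to HNO2: HNO2 → 0.399 mol, NO2- → 0.187 mol.
pKa = −log(4.6 × 10^-4) = 3.337
Henderson–Hasselbalch with mole ratio 0.187/0.399: pH = 3.337 + (-0.329)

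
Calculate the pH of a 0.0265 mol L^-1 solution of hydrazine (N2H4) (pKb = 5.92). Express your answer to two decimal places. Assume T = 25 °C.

N2H4 + H2O ⇌ N2H5+ + OH-
Kb = 10^(−5.92) = 1.20 × 10^-6
From the ICE table, Kb = x²/(0.0265 − x) = 1.20 × 10^-6.
Since Kb ≪ C₀, x ≈ √(Kb·C₀) = 1.78 × 10^-4 M.
pOH = −log(1.78 × 10^-4) = 3.75; pH = 14.00 − 3.75 = 10.25

pH = 10.25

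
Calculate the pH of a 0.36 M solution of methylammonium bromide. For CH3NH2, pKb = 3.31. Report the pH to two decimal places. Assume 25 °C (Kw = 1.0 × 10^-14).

CH3NH3+ is the conjugate acid of the weak base CH3NH2.
Kb = 10^(−3.31) = 4.90 × 10^-4
Ka = Kw/Kb = 1.0×10^-14 / 4.90 × 10^-4 = 2.04 × 10^-11
From the ICE table, Ka = x²/(0.36 − x) = 2.04 × 10^-11.
Since Ka ≪ C₀, x ≈ √(Ka·C₀) = 2.71 × 10^-6 M.
Check: 0.00075% ionized — well under 5%, approximation valid.
pH = −log(2.71 × 10^-6) = 5.57

pH = 5.57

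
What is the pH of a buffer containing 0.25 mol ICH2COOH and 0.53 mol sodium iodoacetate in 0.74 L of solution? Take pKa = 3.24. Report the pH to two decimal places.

Henderson–Hasselbalch: pH = pKa + log([ICH2COO-]/[ICH2COOH]) = 3.24 + log(0.53/0.25)
pH = 3.24 + (+0.326) = 3.57

pH = 3.57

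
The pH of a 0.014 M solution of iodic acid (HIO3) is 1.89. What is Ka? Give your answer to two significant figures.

Ka = 1.5 × 10^-1

[H+] = 10^(-1.89) = 1.29 × 10^-2 M
At equilibrium [HA] = 0.014 − 1.29 × 10^-2 = 1.10 × 10^-3 M
Ka = [H+][A-]/[HA] = (1.29 × 10^-2)² / 1.10 × 10^-3 = 1.5 × 10^-1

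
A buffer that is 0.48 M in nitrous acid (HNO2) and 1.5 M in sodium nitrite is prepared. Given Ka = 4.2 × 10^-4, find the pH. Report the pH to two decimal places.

pH = 3.87

pKa = −log(4.2 × 10^-4) = 3.377
pH = pKa + log([A⁻]/[HA]) = 3.377 + log(1.5/0.48)
pH = 3.377 + (+0.495) = 3.87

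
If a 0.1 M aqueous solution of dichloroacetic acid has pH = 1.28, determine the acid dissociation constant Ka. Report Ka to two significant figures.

[H+] = 10^(-1.28) = 5.25 × 10^-2 M
At equilibrium [HA] = 0.1 − 5.25 × 10^-2 = 4.75 × 10^-2 M
Ka = [H+][A-]/[HA] = (5.25 × 10^-2)² / 4.75 × 10^-2 = 5.8 × 10^-2

Ka = 5.8 × 10^-2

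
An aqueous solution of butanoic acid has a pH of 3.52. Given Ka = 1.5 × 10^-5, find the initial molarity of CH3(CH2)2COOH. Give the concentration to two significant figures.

C₀ = 6.4 × 10^-3 M

[H+] = 10^(-3.52) = 3.02 × 10^-4 M = x
Ka = x²/(C₀ − x) ⇒ C₀ = x + x²/Ka
C₀ = 3.02 × 10^-4 + (3.02 × 10^-4)²/(1.5 × 10^-5) = 6.38 × 10^-3 M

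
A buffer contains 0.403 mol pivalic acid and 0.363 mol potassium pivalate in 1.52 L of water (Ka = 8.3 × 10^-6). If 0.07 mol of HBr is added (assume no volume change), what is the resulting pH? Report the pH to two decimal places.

pH = 4.87

Added H+ converts (CH3)3CCOO- to (CH3)3CCOOH: (CH3)3CCOOH → 0.473 mol, (CH3)3CCOO- → 0.293 mol.
pKa = −log(8.3 × 10^-6) = 5.081
Henderson–Hasselbalch with mole ratio 0.293/0.473: pH = 5.081 + (-0.208)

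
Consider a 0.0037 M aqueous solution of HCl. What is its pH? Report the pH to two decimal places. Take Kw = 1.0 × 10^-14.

pH = 2.43

HCl is a strong acid and dissociates completely, so [H+] = 0.0037 M.
pH = -log(0.0037) = 2.43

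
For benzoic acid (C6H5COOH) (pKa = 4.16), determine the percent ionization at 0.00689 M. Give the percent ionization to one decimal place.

C6H5COOH ⇌ C6H5COO- + H+; let x = [H+] at equilibrium.
Ka = 10^(−4.16) = 6.92 × 10^-5
Solve x² + 6.92e-05x − 4.77e-07 = 0 → x = 6.57 × 10^-4 M
% ionization = x/C₀ × 100% = 6.57 × 10^-4/0.00689 × 100% = 9.5%

9.5%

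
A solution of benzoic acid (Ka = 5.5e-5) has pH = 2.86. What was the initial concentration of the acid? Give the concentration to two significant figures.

[H+] = 10^(-2.86) = 1.38 × 10^-3 M = x
Ka = x²/(C₀ − x) ⇒ C₀ = x + x²/Ka
C₀ = 1.38 × 10^-3 + (1.38 × 10^-3)²/(5.5 × 10^-5) = 3.60 × 10^-2 M

C₀ = 3.6 × 10^-2 M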